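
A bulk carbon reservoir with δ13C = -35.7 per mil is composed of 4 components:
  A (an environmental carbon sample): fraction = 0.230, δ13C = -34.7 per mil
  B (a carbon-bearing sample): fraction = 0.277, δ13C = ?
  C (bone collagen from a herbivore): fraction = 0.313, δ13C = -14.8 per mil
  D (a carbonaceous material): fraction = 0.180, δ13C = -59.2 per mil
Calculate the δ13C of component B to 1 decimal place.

-44.9 per mil

Isotope mass balance: δ_bulk = Σ fᵢ·δᵢ.
-35.7 = 0.230×(-34.7) + 0.277×δ_B + 0.313×(-14.8) + 0.180×(-59.2)
0.277·δ_B = -35.7 − (-23.269) = -12.431
δ_B = -12.431 / 0.277 = -44.88 per mil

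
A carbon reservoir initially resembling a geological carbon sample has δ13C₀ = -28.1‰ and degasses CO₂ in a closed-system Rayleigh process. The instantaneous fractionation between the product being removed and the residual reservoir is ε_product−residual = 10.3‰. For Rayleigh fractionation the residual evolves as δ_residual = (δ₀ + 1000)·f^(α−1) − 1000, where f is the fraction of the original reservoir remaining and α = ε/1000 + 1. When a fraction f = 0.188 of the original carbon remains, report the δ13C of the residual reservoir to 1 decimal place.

Rayleigh residual: δ_res = (δ₀ + 1000)·f^(α−1) − 1000
α = ε/1000 + 1 = 1.01030, so α − 1 = 0.01030
f^(α−1) = 0.188^(0.01030) = 0.982933
δ_res = (-28.1 + 1000) × 0.982933 − 1000 = 955.312 − 1000 = -44.69‰

-44.7‰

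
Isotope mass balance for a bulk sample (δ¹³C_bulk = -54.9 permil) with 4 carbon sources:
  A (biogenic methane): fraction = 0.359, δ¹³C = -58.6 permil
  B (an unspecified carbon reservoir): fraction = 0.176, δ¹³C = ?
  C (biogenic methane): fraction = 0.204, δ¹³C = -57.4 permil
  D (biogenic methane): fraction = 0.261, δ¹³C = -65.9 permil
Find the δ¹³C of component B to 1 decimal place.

Isotope mass balance: δ_bulk = Σ fᵢ·δᵢ.
-54.9 = 0.359×(-58.6) + 0.176×δ_B + 0.204×(-57.4) + 0.261×(-65.9)
0.176·δ_B = -54.9 − (-49.947) = -4.953
δ_B = -4.953 / 0.176 = -28.14 permil

-28.1 permil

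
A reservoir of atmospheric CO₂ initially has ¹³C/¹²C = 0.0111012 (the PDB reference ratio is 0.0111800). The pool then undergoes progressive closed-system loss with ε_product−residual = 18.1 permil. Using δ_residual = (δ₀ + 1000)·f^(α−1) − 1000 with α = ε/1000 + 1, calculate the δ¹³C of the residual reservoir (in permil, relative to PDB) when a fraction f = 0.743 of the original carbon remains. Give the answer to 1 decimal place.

δ₀ = (0.0111012/0.0111800 − 1)×1000 = (0.992952 − 1)×1000 = -7.048 permil
α − 1 = ε/1000 = 0.0181
f^(α−1) = 0.743^(0.0181) = 0.994638
δ_res = (-7.048 + 1000) × 0.994638 − 1000 = 987.627 − 1000 = -12.37 permil

-12.4 permil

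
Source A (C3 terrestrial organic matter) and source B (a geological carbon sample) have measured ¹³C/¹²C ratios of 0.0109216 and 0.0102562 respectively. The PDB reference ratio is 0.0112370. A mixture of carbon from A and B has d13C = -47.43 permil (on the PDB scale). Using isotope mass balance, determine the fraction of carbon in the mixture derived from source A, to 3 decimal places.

δ_A = (0.0109216/0.0112370 − 1)×1000 = (0.971932 − 1)×1000 = -28.068 permil
δ_B = (0.0102562/0.0112370 − 1)×1000 = (0.912717 − 1)×1000 = -87.283 permil
f_A = (δ_mix − δ_B)/(δ_A − δ_B) = (-47.43 − (-87.283))/(-28.068 − (-87.283))
f_A = 39.853 / 59.215 = 0.6730

0.673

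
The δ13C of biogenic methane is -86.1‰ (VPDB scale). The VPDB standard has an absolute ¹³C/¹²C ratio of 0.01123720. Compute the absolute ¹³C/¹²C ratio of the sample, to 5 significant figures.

0.010270

R_sample = R_standard × (δ13C/1000 + 1)
R_sample = 0.01123720 × (-86.1/1000 + 1) = 0.01123720 × 0.913900
R_sample = 0.0102697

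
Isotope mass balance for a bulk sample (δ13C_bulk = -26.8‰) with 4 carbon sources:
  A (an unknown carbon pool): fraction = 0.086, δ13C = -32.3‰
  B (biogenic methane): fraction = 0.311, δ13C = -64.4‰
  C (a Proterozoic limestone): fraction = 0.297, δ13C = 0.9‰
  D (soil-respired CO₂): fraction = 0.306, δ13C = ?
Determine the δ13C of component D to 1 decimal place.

Isotope mass balance: δ_bulk = Σ fᵢ·δᵢ.
-26.8 = 0.086×(-32.3) + 0.311×(-64.4) + 0.297×(0.9) + 0.306×δ_D
0.306·δ_D = -26.8 − (-22.539) = -4.261
δ_D = -4.261 / 0.306 = -13.93‰

-13.9‰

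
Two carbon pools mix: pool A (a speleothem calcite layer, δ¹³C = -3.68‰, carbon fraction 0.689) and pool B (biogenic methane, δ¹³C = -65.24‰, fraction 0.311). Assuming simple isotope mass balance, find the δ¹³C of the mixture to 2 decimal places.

-22.83‰

δ_mix = f_A·δ_A + f_B·δ_B
δ_mix = 0.689 × (-3.68) + 0.311 × (-65.24)
δ_mix = -2.536 + -20.290 = -22.825‰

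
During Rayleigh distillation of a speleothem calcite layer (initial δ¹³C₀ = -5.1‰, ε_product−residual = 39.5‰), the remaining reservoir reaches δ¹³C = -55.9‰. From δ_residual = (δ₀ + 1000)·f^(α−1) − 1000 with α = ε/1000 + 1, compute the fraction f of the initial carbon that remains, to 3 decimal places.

0.265

α − 1 = ε/1000 = 0.0395
(δ_res + 1000)/(δ₀ + 1000) = (-55.9 + 1000)/(-5.1 + 1000) = 944.1/994.9 = 0.948940
f = 0.948940^(1/0.0395) = exp(ln(0.948940)/0.0395) = exp(-0.05241/0.0395)
f = exp(-1.3268) = 0.2653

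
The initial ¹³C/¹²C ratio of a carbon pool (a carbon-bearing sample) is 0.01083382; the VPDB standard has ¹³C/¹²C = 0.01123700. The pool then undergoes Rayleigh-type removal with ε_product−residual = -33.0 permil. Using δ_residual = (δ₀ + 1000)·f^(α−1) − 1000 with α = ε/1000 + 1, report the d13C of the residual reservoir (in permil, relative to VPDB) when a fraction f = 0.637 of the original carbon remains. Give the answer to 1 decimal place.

-21.4 permil

δ₀ = (0.01083382/0.01123700 − 1)×1000 = (0.964120 − 1)×1000 = -35.880 permil
α − 1 = ε/1000 = -0.0330
f^(α−1) = 0.637^(-0.0330) = 1.014994
δ_res = (-35.880 + 1000) × 1.014994 − 1000 = 978.576 − 1000 = -21.42 permil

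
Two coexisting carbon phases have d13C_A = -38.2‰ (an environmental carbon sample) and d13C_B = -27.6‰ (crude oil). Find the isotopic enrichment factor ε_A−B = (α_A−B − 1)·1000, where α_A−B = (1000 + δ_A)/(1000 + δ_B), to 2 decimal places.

α_A−B = (1000 + -38.2) / (1000 + -27.6) = 961.8 / 972.4 = 0.989099
ε_A−B = (0.989099 − 1) × 1000 = -10.901‰
(The approximation ε ≈ δ_A − δ_B would give -10.6‰.)

-10.90‰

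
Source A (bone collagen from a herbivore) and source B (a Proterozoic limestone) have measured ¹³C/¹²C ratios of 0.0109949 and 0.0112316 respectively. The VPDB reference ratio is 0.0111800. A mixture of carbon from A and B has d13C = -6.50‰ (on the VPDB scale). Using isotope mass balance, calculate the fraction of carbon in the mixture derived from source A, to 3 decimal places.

0.525

δ_A = (0.0109949/0.0111800 − 1)×1000 = (0.983444 − 1)×1000 = -16.556‰
δ_B = (0.0112316/0.0111800 − 1)×1000 = (1.004615 − 1)×1000 = 4.615‰
f_A = (δ_mix − δ_B)/(δ_A − δ_B) = (-6.50 − (4.615))/(-16.556 − (4.615))
f_A = -11.115 / -21.172 = 0.5250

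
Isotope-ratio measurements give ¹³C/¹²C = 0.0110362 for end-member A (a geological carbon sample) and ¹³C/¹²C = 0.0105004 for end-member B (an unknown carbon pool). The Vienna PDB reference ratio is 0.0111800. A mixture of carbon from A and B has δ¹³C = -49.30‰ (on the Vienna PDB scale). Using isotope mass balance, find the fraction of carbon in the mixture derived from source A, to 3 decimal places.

δ_A = (0.0110362/0.0111800 − 1)×1000 = (0.987138 − 1)×1000 = -12.862‰
δ_B = (0.0105004/0.0111800 − 1)×1000 = (0.939213 − 1)×1000 = -60.787‰
f_A = (δ_mix − δ_B)/(δ_A − δ_B) = (-49.30 − (-60.787))/(-12.862 − (-60.787))
f_A = 11.487 / 47.925 = 0.2397

0.240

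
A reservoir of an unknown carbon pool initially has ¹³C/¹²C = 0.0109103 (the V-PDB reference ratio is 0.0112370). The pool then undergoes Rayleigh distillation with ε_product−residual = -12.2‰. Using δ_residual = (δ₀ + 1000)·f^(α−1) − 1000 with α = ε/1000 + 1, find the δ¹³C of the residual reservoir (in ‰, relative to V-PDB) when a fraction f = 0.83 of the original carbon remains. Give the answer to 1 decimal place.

δ₀ = (0.0109103/0.0112370 − 1)×1000 = (0.970926 − 1)×1000 = -29.074‰
α − 1 = ε/1000 = -0.0122
f^(α−1) = 0.83^(-0.0122) = 1.002276
δ_res = (-29.074 + 1000) × 1.002276 − 1000 = 973.136 − 1000 = -26.86‰

-26.9‰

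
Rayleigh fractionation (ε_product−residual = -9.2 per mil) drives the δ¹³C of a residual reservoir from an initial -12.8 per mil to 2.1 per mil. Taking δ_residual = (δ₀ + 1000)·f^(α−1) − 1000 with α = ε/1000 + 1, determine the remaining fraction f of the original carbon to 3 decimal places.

0.196

α − 1 = ε/1000 = -0.0092
(δ_res + 1000)/(δ₀ + 1000) = (2.1 + 1000)/(-12.8 + 1000) = 1002.1/987.2 = 1.015093
f = 1.015093^(1/-0.0092) = exp(ln(1.015093)/-0.0092) = exp(0.01498/-0.0092)
f = exp(-1.6283) = 0.1963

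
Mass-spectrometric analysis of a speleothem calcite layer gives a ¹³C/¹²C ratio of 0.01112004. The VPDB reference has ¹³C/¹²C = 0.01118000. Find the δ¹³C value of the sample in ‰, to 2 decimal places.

δ¹³C = (R_sample / R_standard − 1) × 1000
R_sample / R_standard = 0.01112004 / 0.01118000 = 0.994637
δ¹³C = (0.994637 − 1) × 1000 = -5.363‰

-5.36‰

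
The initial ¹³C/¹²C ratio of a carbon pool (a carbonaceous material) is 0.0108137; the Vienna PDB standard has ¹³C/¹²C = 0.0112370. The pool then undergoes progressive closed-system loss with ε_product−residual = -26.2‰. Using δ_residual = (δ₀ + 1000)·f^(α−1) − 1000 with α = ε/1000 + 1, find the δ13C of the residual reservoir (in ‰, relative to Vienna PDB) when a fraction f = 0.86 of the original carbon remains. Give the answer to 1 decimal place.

δ₀ = (0.0108137/0.0112370 − 1)×1000 = (0.962330 − 1)×1000 = -37.670‰
α − 1 = ε/1000 = -0.0262
f^(α−1) = 0.86^(-0.0262) = 1.003959
δ_res = (-37.670 + 1000) × 1.003959 − 1000 = 966.140 − 1000 = -33.86‰

-33.9‰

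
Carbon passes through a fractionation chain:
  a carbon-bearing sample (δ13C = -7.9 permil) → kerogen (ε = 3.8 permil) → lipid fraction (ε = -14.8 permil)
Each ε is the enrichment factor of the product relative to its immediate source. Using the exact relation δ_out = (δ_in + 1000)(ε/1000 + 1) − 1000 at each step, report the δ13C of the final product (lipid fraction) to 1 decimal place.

step 1: δ = (-7.90 + 1000)·(3.8/1000 + 1) − 1000 = -4.13 permil
step 2: δ = (-4.13 + 1000)·(-14.8/1000 + 1) − 1000 = -18.87 permil

-18.9 permil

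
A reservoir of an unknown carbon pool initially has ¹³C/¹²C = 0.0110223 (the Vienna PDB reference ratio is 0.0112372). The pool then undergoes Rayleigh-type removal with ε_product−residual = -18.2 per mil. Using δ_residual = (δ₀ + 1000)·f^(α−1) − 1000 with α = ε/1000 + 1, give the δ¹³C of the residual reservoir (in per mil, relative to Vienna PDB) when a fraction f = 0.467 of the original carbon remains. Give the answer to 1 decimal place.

-5.4 per mil

δ₀ = (0.0110223/0.0112372 − 1)×1000 = (0.980876 − 1)×1000 = -19.124 per mil
α − 1 = ε/1000 = -0.0182
f^(α−1) = 0.467^(-0.0182) = 1.013954
δ_res = (-19.124 + 1000) × 1.013954 − 1000 = 994.564 − 1000 = -5.44 per mil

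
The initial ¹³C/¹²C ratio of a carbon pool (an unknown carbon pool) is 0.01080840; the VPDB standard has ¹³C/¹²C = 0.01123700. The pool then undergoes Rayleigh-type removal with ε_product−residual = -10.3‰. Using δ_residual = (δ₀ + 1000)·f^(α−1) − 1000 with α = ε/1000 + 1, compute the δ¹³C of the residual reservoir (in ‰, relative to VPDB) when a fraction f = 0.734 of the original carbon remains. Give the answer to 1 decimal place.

-35.1‰

δ₀ = (0.01080840/0.01123700 − 1)×1000 = (0.961858 − 1)×1000 = -38.142‰
α − 1 = ε/1000 = -0.0103
f^(α−1) = 0.734^(-0.0103) = 1.003190
δ_res = (-38.142 + 1000) × 1.003190 − 1000 = 964.927 − 1000 = -35.07‰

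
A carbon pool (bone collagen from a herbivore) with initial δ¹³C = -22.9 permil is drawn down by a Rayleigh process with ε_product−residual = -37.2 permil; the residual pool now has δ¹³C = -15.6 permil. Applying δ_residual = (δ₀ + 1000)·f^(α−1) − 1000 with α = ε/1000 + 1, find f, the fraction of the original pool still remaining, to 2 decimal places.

α − 1 = ε/1000 = -0.0372
(δ_res + 1000)/(δ₀ + 1000) = (-15.6 + 1000)/(-22.9 + 1000) = 984.4/977.1 = 1.007471
f = 1.007471^(1/-0.0372) = exp(ln(1.007471)/-0.0372) = exp(0.00744/-0.0372)
f = exp(-0.2001) = 0.8187

0.82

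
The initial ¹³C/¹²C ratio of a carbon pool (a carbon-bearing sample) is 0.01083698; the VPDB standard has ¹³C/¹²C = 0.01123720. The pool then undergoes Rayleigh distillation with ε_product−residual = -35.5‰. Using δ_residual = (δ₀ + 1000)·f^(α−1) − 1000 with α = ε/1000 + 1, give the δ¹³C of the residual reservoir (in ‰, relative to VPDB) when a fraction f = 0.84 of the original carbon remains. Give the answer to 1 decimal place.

-29.6‰

δ₀ = (0.01083698/0.01123720 − 1)×1000 = (0.964384 − 1)×1000 = -35.616‰
α − 1 = ε/1000 = -0.0355
f^(α−1) = 0.84^(-0.0355) = 1.006209
δ_res = (-35.616 + 1000) × 1.006209 − 1000 = 970.372 − 1000 = -29.63‰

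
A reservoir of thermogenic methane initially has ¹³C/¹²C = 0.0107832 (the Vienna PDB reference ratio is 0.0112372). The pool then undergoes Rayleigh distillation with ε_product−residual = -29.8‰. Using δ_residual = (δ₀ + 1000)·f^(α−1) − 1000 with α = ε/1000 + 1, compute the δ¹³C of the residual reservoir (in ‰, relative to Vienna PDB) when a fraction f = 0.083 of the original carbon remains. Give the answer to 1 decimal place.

33.5‰

δ₀ = (0.0107832/0.0112372 − 1)×1000 = (0.959598 − 1)×1000 = -40.402‰
α − 1 = ε/1000 = -0.0298
f^(α−1) = 0.083^(-0.0298) = 1.076990
δ_res = (-40.402 + 1000) × 1.076990 − 1000 = 1033.477 − 1000 = 33.48‰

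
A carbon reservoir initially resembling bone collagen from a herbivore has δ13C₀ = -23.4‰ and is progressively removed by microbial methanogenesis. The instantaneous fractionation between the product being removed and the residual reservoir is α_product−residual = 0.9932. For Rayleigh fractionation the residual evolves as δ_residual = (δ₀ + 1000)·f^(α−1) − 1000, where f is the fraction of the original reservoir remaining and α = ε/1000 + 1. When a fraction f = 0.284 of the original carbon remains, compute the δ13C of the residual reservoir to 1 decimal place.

Rayleigh residual: δ_res = (δ₀ + 1000)·f^(α−1) − 1000
α − 1 = -0.00680
f^(α−1) = 0.284^(-0.00680) = 1.008596
δ_res = (-23.4 + 1000) × 1.008596 − 1000 = 984.995 − 1000 = -15.00‰

-15.0‰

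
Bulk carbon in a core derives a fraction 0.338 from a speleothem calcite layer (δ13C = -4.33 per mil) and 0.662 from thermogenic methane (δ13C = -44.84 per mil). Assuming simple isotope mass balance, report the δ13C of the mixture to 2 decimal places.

δ_mix = f_A·δ_A + f_B·δ_B
δ_mix = 0.338 × (-4.33) + 0.662 × (-44.84)
δ_mix = -1.464 + -29.684 = -31.148 per mil

-31.15 per mil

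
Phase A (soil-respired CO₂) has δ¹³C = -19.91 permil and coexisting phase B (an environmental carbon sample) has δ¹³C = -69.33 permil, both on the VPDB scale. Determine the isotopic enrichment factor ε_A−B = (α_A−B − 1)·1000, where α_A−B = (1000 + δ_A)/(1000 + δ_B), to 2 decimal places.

53.10 permil

α_A−B = (1000 + -19.91) / (1000 + -69.33) = 980.09 / 930.67 = 1.053102
ε_A−B = (1.053102 − 1) × 1000 = 53.102 permil
(The approximation ε ≈ δ_A − δ_B would give 49.42 permil.)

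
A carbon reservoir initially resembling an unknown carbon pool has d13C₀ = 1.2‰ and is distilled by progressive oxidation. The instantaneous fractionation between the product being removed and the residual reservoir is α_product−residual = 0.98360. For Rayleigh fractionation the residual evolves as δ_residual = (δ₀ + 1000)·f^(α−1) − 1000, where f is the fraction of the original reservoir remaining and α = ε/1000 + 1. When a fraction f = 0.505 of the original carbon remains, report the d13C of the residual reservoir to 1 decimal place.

Rayleigh residual: δ_res = (δ₀ + 1000)·f^(α−1) − 1000
α − 1 = -0.01640
f^(α−1) = 0.505^(-0.01640) = 1.011267
δ_res = (1.2 + 1000) × 1.011267 − 1000 = 1012.481 − 1000 = 12.48‰

12.5‰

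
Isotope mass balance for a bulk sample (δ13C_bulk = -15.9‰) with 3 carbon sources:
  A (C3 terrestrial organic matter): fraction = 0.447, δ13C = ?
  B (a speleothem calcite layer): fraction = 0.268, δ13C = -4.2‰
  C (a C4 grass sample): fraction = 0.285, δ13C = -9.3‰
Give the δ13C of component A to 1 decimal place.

-27.1‰

Isotope mass balance: δ_bulk = Σ fᵢ·δᵢ.
-15.9 = 0.447×δ_A + 0.268×(-4.2) + 0.285×(-9.3)
0.447·δ_A = -15.9 − (-3.776) = -12.124
δ_A = -12.124 / 0.447 = -27.12‰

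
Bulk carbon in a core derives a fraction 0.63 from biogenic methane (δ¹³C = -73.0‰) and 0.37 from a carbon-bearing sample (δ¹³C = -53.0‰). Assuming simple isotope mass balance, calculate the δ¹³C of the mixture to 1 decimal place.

δ_mix = f_A·δ_A + f_B·δ_B
δ_mix = 0.63 × (-73.0) + 0.37 × (-53.0)
δ_mix = -45.99 + -19.61 = -65.60‰

-65.6‰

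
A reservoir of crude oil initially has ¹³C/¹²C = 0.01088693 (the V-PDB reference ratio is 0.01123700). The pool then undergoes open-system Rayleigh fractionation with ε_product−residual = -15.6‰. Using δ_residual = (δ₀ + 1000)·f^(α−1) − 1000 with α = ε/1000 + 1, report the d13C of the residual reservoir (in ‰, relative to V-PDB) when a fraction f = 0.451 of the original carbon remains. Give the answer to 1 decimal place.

-19.0‰

δ₀ = (0.01088693/0.01123700 − 1)×1000 = (0.968847 − 1)×1000 = -31.153‰
α − 1 = ε/1000 = -0.0156
f^(α−1) = 0.451^(-0.0156) = 1.012500
δ_res = (-31.153 + 1000) × 1.012500 − 1000 = 980.957 − 1000 = -19.04‰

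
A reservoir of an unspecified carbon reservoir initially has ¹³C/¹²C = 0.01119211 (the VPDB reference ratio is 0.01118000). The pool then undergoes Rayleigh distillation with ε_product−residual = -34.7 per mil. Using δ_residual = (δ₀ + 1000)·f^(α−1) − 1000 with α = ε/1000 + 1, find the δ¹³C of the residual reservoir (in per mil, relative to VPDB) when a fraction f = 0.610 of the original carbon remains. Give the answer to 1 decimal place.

18.4 per mil

δ₀ = (0.01119211/0.01118000 − 1)×1000 = (1.001083 − 1)×1000 = 1.083 per mil
α − 1 = ε/1000 = -0.0347
f^(α−1) = 0.610^(-0.0347) = 1.017300
δ_res = (1.083 + 1000) × 1.017300 − 1000 = 1018.402 − 1000 = 18.40 per mil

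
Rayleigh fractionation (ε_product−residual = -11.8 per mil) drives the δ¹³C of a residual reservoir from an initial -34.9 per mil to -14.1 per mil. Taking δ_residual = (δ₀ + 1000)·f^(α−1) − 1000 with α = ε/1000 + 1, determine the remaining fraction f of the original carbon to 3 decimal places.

α − 1 = ε/1000 = -0.0118
(δ_res + 1000)/(δ₀ + 1000) = (-14.1 + 1000)/(-34.9 + 1000) = 985.9/965.1 = 1.021552
f = 1.021552^(1/-0.0118) = exp(ln(1.021552)/-0.0118) = exp(0.02132/-0.0118)
f = exp(-1.8071) = 0.1641

0.164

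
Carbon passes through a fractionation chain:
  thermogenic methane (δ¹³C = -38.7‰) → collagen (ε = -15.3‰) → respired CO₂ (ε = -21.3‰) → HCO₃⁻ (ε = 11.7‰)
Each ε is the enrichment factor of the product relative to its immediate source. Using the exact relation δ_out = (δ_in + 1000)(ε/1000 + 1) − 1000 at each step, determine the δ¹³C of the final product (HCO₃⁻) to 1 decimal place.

-62.7‰

step 1: δ = (-38.70 + 1000)·(-15.3/1000 + 1) − 1000 = -53.41‰
step 2: δ = (-53.41 + 1000)·(-21.3/1000 + 1) − 1000 = -73.57‰
step 3: δ = (-73.57 + 1000)·(11.7/1000 + 1) − 1000 = -62.73‰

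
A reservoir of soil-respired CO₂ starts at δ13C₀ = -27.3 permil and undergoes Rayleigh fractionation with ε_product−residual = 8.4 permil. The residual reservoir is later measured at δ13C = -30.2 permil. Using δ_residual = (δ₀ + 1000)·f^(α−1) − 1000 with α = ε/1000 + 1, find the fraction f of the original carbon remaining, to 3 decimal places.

α − 1 = ε/1000 = 0.0084
(δ_res + 1000)/(δ₀ + 1000) = (-30.2 + 1000)/(-27.3 + 1000) = 969.8/972.7 = 0.997019
f = 0.997019^(1/0.0084) = exp(ln(0.997019)/0.0084) = exp(-0.00299/0.0084)
f = exp(-0.3555) = 0.7009

0.701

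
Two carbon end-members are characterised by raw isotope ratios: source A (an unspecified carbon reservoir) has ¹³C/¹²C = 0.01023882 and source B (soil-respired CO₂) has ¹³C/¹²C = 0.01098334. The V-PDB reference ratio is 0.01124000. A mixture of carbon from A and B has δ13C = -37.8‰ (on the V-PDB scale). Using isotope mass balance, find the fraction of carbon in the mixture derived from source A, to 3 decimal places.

δ_A = (0.01023882/0.01124000 − 1)×1000 = (0.910927 − 1)×1000 = -89.073‰
δ_B = (0.01098334/0.01124000 − 1)×1000 = (0.977165 − 1)×1000 = -22.835‰
f_A = (δ_mix − δ_B)/(δ_A − δ_B) = (-37.8 − (-22.835))/(-89.073 − (-22.835))
f_A = -14.965 / -66.238 = 0.2259

0.226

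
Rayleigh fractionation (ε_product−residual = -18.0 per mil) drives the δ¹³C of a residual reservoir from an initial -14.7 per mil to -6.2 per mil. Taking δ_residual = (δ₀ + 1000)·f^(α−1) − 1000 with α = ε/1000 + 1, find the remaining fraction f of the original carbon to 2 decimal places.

α − 1 = ε/1000 = -0.0180
(δ_res + 1000)/(δ₀ + 1000) = (-6.2 + 1000)/(-14.7 + 1000) = 993.8/985.3 = 1.008627
f = 1.008627^(1/-0.0180) = exp(ln(1.008627)/-0.0180) = exp(0.00859/-0.0180)
f = exp(-0.4772) = 0.6205

0.62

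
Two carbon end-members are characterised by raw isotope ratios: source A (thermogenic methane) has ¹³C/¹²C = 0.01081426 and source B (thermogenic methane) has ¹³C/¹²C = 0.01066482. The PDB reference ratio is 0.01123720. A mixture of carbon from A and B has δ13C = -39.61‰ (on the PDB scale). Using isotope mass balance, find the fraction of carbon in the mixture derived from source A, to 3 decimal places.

δ_A = (0.01081426/0.01123720 − 1)×1000 = (0.962363 − 1)×1000 = -37.637‰
δ_B = (0.01066482/0.01123720 − 1)×1000 = (0.949064 − 1)×1000 = -50.936‰
f_A = (δ_mix − δ_B)/(δ_A − δ_B) = (-39.61 − (-50.936))/(-37.637 − (-50.936))
f_A = 11.326 / 13.299 = 0.8517

0.852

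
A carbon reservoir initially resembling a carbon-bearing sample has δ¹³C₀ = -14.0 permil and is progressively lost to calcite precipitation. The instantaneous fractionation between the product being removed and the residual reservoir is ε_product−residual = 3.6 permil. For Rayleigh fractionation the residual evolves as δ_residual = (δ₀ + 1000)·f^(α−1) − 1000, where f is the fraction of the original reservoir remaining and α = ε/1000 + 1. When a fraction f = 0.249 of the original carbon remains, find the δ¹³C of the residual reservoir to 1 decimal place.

Rayleigh residual: δ_res = (δ₀ + 1000)·f^(α−1) − 1000
α = ε/1000 + 1 = 1.00360, so α − 1 = 0.00360
f^(α−1) = 0.249^(0.00360) = 0.995007
δ_res = (-14.0 + 1000) × 0.995007 − 1000 = 981.077 − 1000 = -18.92 permil

-18.9 permil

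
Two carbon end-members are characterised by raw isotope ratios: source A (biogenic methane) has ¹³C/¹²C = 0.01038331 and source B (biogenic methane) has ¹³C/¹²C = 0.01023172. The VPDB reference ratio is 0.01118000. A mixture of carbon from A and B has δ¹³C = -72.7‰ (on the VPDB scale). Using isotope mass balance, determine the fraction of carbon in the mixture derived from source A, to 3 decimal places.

δ_A = (0.01038331/0.01118000 − 1)×1000 = (0.928740 − 1)×1000 = -71.260‰
δ_B = (0.01023172/0.01118000 − 1)×1000 = (0.915181 − 1)×1000 = -84.819‰
f_A = (δ_mix − δ_B)/(δ_A − δ_B) = (-72.7 − (-84.819))/(-71.260 − (-84.819))
f_A = 12.119 / 13.559 = 0.8938

0.894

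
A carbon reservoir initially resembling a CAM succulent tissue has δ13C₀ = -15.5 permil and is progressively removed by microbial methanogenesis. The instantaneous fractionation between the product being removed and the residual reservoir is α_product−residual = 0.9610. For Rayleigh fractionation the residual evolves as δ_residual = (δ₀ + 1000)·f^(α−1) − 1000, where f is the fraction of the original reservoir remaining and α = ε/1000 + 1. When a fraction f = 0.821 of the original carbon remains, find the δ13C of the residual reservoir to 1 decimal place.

-7.9 permil

Rayleigh residual: δ_res = (δ₀ + 1000)·f^(α−1) − 1000
α − 1 = -0.03900
f^(α−1) = 0.821^(-0.03900) = 1.007722
δ_res = (-15.5 + 1000) × 1.007722 − 1000 = 992.102 − 1000 = -7.90 permil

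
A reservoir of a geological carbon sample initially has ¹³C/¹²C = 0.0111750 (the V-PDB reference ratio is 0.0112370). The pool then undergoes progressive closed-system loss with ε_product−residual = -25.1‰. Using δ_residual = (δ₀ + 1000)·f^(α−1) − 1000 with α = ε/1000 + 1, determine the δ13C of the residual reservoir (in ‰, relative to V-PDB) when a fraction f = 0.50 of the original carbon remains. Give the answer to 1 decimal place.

δ₀ = (0.0111750/0.0112370 − 1)×1000 = (0.994483 − 1)×1000 = -5.517‰
α − 1 = ε/1000 = -0.0251
f^(α−1) = 0.50^(-0.0251) = 1.017550
δ_res = (-5.517 + 1000) × 1.017550 − 1000 = 1011.936 − 1000 = 11.94‰

11.9‰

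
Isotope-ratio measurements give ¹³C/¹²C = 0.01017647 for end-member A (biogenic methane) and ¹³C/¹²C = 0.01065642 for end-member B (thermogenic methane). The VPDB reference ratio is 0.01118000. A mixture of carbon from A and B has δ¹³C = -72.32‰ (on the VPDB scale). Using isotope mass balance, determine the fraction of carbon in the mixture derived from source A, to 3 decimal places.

0.594

δ_A = (0.01017647/0.01118000 − 1)×1000 = (0.910239 − 1)×1000 = -89.761‰
δ_B = (0.01065642/0.01118000 − 1)×1000 = (0.953168 − 1)×1000 = -46.832‰
f_A = (δ_mix − δ_B)/(δ_A − δ_B) = (-72.32 − (-46.832))/(-89.761 − (-46.832))
f_A = -25.488 / -42.929 = 0.5937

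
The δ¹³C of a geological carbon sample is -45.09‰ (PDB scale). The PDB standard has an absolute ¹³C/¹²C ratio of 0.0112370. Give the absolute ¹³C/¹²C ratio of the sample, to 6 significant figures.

0.0107303

R_sample = R_standard × (δ¹³C/1000 + 1)
R_sample = 0.0112370 × (-45.09/1000 + 1) = 0.0112370 × 0.954910
R_sample = 0.0107303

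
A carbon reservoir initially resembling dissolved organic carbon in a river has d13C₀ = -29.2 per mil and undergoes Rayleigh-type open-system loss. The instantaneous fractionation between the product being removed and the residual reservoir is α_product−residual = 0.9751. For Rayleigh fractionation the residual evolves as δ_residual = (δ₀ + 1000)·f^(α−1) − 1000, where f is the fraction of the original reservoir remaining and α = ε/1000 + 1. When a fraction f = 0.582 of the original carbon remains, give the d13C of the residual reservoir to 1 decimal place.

-16.0 per mil

Rayleigh residual: δ_res = (δ₀ + 1000)·f^(α−1) − 1000
α − 1 = -0.02490
f^(α−1) = 0.582^(-0.02490) = 1.013569
δ_res = (-29.2 + 1000) × 1.013569 − 1000 = 983.973 − 1000 = -16.03 per mil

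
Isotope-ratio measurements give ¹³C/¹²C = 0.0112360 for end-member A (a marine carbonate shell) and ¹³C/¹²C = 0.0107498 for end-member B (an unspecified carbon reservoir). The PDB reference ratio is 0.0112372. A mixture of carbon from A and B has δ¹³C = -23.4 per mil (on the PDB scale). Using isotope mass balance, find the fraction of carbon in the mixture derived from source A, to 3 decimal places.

0.462

δ_A = (0.0112360/0.0112372 − 1)×1000 = (0.999893 − 1)×1000 = -0.107 per mil
δ_B = (0.0107498/0.0112372 − 1)×1000 = (0.956626 − 1)×1000 = -43.374 per mil
f_A = (δ_mix − δ_B)/(δ_A − δ_B) = (-23.4 − (-43.374))/(-0.107 − (-43.374))
f_A = 19.974 / 43.267 = 0.4616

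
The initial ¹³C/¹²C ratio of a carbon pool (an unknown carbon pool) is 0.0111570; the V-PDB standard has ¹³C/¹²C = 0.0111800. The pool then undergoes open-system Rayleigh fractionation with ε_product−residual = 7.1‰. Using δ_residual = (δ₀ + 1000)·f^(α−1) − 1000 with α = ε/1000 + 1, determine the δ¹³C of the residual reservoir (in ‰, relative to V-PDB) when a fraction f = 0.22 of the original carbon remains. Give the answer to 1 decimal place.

-12.7‰

δ₀ = (0.0111570/0.0111800 − 1)×1000 = (0.997943 − 1)×1000 = -2.057‰
α − 1 = ε/1000 = 0.0071
f^(α−1) = 0.22^(0.0071) = 0.989307
δ_res = (-2.057 + 1000) × 0.989307 − 1000 = 987.272 − 1000 = -12.73‰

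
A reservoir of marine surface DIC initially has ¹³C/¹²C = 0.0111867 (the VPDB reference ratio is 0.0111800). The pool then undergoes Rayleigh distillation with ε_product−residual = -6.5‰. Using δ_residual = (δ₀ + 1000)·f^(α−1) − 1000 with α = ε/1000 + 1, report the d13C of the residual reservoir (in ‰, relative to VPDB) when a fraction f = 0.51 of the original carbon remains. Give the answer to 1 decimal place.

δ₀ = (0.0111867/0.0111800 − 1)×1000 = (1.000599 − 1)×1000 = 0.599‰
α − 1 = ε/1000 = -0.0065
f^(α−1) = 0.51^(-0.0065) = 1.004386
δ_res = (0.599 + 1000) × 1.004386 − 1000 = 1004.988 − 1000 = 4.99‰

5.0‰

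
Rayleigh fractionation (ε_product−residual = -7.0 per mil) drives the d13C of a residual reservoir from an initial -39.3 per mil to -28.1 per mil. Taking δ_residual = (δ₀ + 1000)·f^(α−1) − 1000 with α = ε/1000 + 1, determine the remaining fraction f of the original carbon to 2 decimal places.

0.19

α − 1 = ε/1000 = -0.0070
(δ_res + 1000)/(δ₀ + 1000) = (-28.1 + 1000)/(-39.3 + 1000) = 971.9/960.7 = 1.011658
f = 1.011658^(1/-0.0070) = exp(ln(1.011658)/-0.0070) = exp(0.01159/-0.0070)
f = exp(-1.6558) = 0.1909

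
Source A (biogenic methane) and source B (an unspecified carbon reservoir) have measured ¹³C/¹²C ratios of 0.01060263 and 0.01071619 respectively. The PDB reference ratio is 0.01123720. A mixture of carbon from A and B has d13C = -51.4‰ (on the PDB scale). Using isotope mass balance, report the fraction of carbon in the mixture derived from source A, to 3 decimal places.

0.498

δ_A = (0.01060263/0.01123720 − 1)×1000 = (0.943530 − 1)×1000 = -56.470‰
δ_B = (0.01071619/0.01123720 − 1)×1000 = (0.953635 − 1)×1000 = -46.365‰
f_A = (δ_mix − δ_B)/(δ_A − δ_B) = (-51.4 − (-46.365))/(-56.470 − (-46.365))
f_A = -5.035 / -10.106 = 0.4983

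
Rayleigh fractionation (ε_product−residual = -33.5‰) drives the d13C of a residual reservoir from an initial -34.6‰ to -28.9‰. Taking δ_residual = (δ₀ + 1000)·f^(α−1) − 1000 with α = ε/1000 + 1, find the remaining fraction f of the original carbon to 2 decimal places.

0.84

α − 1 = ε/1000 = -0.0335
(δ_res + 1000)/(δ₀ + 1000) = (-28.9 + 1000)/(-34.6 + 1000) = 971.1/965.4 = 1.005904
f = 1.005904^(1/-0.0335) = exp(ln(1.005904)/-0.0335) = exp(0.00589/-0.0335)
f = exp(-0.1757) = 0.8388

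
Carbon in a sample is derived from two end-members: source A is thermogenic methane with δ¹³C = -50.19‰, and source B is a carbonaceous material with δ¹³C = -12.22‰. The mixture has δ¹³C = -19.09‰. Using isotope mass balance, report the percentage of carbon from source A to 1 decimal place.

δ_mix = f_A·δ_A + (1 − f_A)·δ_B  ⇒  f_A = (δ_mix − δ_B)/(δ_A − δ_B)
f_A = (-19.09 − (-12.22)) / (-50.19 − (-12.22))
f_A = -6.87 / -37.97 = 0.1809

18.1%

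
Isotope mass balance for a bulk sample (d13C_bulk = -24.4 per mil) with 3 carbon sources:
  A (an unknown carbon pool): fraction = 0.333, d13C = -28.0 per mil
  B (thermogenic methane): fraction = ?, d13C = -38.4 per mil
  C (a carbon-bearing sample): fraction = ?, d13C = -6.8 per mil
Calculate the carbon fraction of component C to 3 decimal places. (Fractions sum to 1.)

Let f_C and f_B be the unknown fractions; fractions sum to 1 so f_C + f_B = 0.667.
Mass balance: Σ fᵢ·δᵢ = δ_bulk ⇒ f_C·(-6.8) + f_B·(-38.4) = -24.4 − (-9.324) = -15.076
Substitute f_B = 0.667 − f_C:
f_C·(-6.8 − -38.4) = -15.076 − 0.667×(-38.4) = 10.537
f_C = 10.537 / 31.6 = 0.3334

0.333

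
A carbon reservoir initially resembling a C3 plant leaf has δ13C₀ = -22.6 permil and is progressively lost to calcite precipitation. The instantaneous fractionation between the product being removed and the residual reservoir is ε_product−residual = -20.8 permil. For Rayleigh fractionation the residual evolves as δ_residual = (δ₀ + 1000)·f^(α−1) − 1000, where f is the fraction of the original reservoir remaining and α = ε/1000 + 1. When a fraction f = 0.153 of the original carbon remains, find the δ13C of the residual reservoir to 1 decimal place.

Rayleigh residual: δ_res = (δ₀ + 1000)·f^(α−1) − 1000
α = ε/1000 + 1 = 0.97920, so α − 1 = -0.02080
f^(α−1) = 0.153^(-0.02080) = 1.039821
δ_res = (-22.6 + 1000) × 1.039821 − 1000 = 1016.321 − 1000 = 16.32 permil

16.3 permil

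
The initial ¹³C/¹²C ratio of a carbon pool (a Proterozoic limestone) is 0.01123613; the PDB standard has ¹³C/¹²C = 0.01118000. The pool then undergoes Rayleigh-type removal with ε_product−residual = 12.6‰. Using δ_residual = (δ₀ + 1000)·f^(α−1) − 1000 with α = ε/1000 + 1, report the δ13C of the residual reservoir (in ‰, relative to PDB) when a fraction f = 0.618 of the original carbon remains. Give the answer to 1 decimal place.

-1.1‰

δ₀ = (0.01123613/0.01118000 − 1)×1000 = (1.005021 − 1)×1000 = 5.021‰
α − 1 = ε/1000 = 0.0126
f^(α−1) = 0.618^(0.0126) = 0.993954
δ_res = (5.021 + 1000) × 0.993954 − 1000 = 998.945 − 1000 = -1.06‰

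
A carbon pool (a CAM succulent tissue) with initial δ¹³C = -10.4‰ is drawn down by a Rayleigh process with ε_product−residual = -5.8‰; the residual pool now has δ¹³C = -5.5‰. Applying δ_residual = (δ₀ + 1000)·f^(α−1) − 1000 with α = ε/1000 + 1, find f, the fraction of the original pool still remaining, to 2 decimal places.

0.43

α − 1 = ε/1000 = -0.0058
(δ_res + 1000)/(δ₀ + 1000) = (-5.5 + 1000)/(-10.4 + 1000) = 994.5/989.6 = 1.004951
f = 1.004951^(1/-0.0058) = exp(ln(1.004951)/-0.0058) = exp(0.00494/-0.0058)
f = exp(-0.8516) = 0.4267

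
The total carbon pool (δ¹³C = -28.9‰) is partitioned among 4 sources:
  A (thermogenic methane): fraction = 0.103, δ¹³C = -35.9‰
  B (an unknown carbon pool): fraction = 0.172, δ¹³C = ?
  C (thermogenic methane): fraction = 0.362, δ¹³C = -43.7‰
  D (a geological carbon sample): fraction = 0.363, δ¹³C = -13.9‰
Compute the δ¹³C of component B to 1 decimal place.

-25.2‰

Isotope mass balance: δ_bulk = Σ fᵢ·δᵢ.
-28.9 = 0.103×(-35.9) + 0.172×δ_B + 0.362×(-43.7) + 0.363×(-13.9)
0.172·δ_B = -28.9 − (-24.563) = -4.337
δ_B = -4.337 / 0.172 = -25.22‰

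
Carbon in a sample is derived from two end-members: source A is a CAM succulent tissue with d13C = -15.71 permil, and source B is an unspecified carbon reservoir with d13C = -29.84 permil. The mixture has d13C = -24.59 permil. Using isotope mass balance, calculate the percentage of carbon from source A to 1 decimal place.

δ_mix = f_A·δ_A + (1 − f_A)·δ_B  ⇒  f_A = (δ_mix − δ_B)/(δ_A − δ_B)
f_A = (-24.59 − (-29.84)) / (-15.71 − (-29.84))
f_A = 5.25 / 14.13 = 0.3715

37.2%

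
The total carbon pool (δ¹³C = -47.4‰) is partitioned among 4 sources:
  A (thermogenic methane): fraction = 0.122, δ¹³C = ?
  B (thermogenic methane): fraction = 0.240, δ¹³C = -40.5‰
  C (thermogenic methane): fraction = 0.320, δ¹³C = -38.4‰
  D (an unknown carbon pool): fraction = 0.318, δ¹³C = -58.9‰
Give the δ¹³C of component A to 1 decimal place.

Isotope mass balance: δ_bulk = Σ fᵢ·δᵢ.
-47.4 = 0.122×δ_A + 0.240×(-40.5) + 0.320×(-38.4) + 0.318×(-58.9)
0.122·δ_A = -47.4 − (-40.738) = -6.662
δ_A = -6.662 / 0.122 = -54.60‰

-54.6‰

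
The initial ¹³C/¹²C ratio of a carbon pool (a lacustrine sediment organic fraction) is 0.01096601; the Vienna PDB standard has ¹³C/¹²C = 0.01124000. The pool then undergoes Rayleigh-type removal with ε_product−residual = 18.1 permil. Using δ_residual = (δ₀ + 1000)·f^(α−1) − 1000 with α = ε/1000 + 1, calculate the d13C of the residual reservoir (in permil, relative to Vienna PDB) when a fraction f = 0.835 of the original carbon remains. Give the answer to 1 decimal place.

-27.6 permil

δ₀ = (0.01096601/0.01124000 − 1)×1000 = (0.975624 − 1)×1000 = -24.376 permil
α − 1 = ε/1000 = 0.0181
f^(α−1) = 0.835^(0.0181) = 0.996741
δ_res = (-24.376 + 1000) × 0.996741 − 1000 = 972.445 − 1000 = -27.56 permil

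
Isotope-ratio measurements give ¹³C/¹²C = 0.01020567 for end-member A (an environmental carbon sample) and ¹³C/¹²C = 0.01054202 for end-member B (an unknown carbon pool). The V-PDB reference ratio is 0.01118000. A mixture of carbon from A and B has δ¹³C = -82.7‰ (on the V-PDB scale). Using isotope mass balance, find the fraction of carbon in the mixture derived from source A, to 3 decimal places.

δ_A = (0.01020567/0.01118000 − 1)×1000 = (0.912851 − 1)×1000 = -87.149‰
δ_B = (0.01054202/0.01118000 − 1)×1000 = (0.942936 − 1)×1000 = -57.064‰
f_A = (δ_mix − δ_B)/(δ_A − δ_B) = (-82.7 − (-57.064))/(-87.149 − (-57.064))
f_A = -25.636 / -30.085 = 0.8521

0.852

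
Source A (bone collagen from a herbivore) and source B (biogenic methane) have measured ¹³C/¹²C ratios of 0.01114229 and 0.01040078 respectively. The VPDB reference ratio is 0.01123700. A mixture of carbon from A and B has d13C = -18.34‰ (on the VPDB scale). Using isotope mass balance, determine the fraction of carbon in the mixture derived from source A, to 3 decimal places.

δ_A = (0.01114229/0.01123700 − 1)×1000 = (0.991572 − 1)×1000 = -8.428‰
δ_B = (0.01040078/0.01123700 − 1)×1000 = (0.925583 − 1)×1000 = -74.417‰
f_A = (δ_mix − δ_B)/(δ_A − δ_B) = (-18.34 − (-74.417))/(-8.428 − (-74.417))
f_A = 56.077 / 65.988 = 0.8498

0.850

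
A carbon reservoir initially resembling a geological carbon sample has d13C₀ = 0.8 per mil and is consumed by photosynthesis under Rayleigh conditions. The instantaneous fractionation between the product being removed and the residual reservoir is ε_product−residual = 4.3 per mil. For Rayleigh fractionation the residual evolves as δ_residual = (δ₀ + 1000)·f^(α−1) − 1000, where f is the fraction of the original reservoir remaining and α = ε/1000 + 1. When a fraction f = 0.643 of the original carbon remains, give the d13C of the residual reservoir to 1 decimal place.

Rayleigh residual: δ_res = (δ₀ + 1000)·f^(α−1) − 1000
α = ε/1000 + 1 = 1.00430, so α − 1 = 0.00430
f^(α−1) = 0.643^(0.00430) = 0.998103
δ_res = (0.8 + 1000) × 0.998103 − 1000 = 998.901 − 1000 = -1.10 per mil

-1.1 per mil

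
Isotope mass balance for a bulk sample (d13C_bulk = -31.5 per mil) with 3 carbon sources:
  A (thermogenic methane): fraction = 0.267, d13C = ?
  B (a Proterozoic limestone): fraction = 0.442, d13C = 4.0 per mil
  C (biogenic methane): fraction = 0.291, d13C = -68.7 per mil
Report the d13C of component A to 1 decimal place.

Isotope mass balance: δ_bulk = Σ fᵢ·δᵢ.
-31.5 = 0.267×δ_A + 0.442×(4.0) + 0.291×(-68.7)
0.267·δ_A = -31.5 − (-18.224) = -13.276
δ_A = -13.276 / 0.267 = -49.72 per mil

-49.7 per mil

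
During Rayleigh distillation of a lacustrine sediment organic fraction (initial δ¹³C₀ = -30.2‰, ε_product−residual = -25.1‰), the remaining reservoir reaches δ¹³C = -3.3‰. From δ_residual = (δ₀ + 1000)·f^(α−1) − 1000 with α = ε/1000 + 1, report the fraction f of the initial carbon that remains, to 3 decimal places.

α − 1 = ε/1000 = -0.0251
(δ_res + 1000)/(δ₀ + 1000) = (-3.3 + 1000)/(-30.2 + 1000) = 996.7/969.8 = 1.027738
f = 1.027738^(1/-0.0251) = exp(ln(1.027738)/-0.0251) = exp(0.02736/-0.0251)
f = exp(-1.0900) = 0.3362

0.336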